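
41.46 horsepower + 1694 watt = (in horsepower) 1 horsepower = 745.69987 W, so 41.46 horsepower = 41.46 * 745.69987 = 30916.717 W. 1694 watt = 1694 W. Sum: 30916.717 + 1694 = 32610.717 W. 1 horsepower = 745.69987 W, so 32610.717 W = 32610.717 / 745.69987 = 43.731691 horsepower ≈ 43.73 horsepower (4 s.f.). Final answer: 43.73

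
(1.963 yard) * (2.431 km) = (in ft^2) 1 yard = 0.9144 m, so 1.963 yard = 1.963 * 0.9144 = 1.7949672 m. 1 km = 1000 m, so 2.431 km = 2.431 * 1000 = 2431 m. Combine: 1.7949672 m * 2431 m = 4363.5653 m^2. 1 ft^2 = 0.09290304 m^2, so 4363.5653 m^2 = 4363.5653 / 0.09290304 = 46969.026 ft^2 ≈ 4.697e+04 ft^2 (4 s.f.). Final answer: 4.697e+04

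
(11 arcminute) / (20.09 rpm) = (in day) 1.76e-08. Check: 1 arcminute = 0.00029088821 rad, so 11 arcminute = 11 * 0.00029088821 = 0.0031997703 rad. 1 rpm = 0.10471976 rad/s, so 20.09 rpm = 20.09 * 0.10471976 = 2.1038199 rad/s. Combine: 0.0031997703 rad / 2.1038199 rad/s = 0.0015209336 s. 1 day = 86400 s, so 0.0015209336 s = 0.0015209336 / 86400 = 1.7603398e-08 day ≈ 1.76e-08 day (4 s.f.).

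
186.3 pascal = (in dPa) 1863. Check: 186.3 pascal = 186.3 Pa. 1 dPa = 0.1 Pa, so 186.3 Pa = 186.3 / 0.1 = 1863 dPa.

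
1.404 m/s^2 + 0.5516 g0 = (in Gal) 681.3. Check: 1.404 m/s^2 is already in m/s^2. 1 g0 = 9.80665 m/s^2, so 0.5516 g0 = 0.5516 * 9.80665 = 5.4093481 m/s^2. Sum: 1.404 + 5.4093481 = 6.8133481 m/s^2. 1 Gal = 0.01 m/s^2, so 6.8133481 m/s^2 = 6.8133481 / 0.01 = 681.33481 Gal ≈ 681.3 Gal (4 s.f.).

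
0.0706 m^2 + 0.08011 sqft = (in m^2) 0.07804. Check: 0.0706 m^2 is already in m^2. 1 sqft = 0.09290304 m^2, so 0.08011 sqft = 0.08011 * 0.09290304 = 0.0074424625 m^2. Sum: 0.0706 + 0.0074424625 = 0.078042463 m^2. Result: 0.078042463 m^2 ≈ 0.07804 m^2 (4 s.f.).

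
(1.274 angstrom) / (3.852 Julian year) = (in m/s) 1.048e-18. Check: 1 angstrom = 1e-10 m, so 1.274 angstrom = 1.274 * 1e-10 = 1.274e-10 m. 1 Julian year = 31557600 s, so 3.852 Julian year = 3.852 * 31557600 = 1.2155988e+08 s. Combine: 1.274e-10 m / 1.2155988e+08 s = 1.0480432e-18 m/s. Result: 1.0480432e-18 m/s ≈ 1.048e-18 m/s (4 s.f.).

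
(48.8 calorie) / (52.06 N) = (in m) 3.922. Check: 1 calorie = 4.184 J, so 48.8 calorie = 48.8 * 4.184 = 204.1792 J. 52.06 N is already in N. Combine: 204.1792 J / 52.06 N = 3.9219977 m. Result: 3.9219977 m ≈ 3.922 m (4 s.f.).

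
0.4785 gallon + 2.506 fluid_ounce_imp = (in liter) 1 gallon = 0.0037854118 m^3, so 0.4785 gallon = 0.4785 * 0.0037854118 = 0.0018113195 m^3. 1 fluid_ounce_imp = 2.8413063e-05 m^3, so 2.506 fluid_ounce_imp = 2.506 * 2.8413063e-05 = 7.1203135e-05 m^3. Sum: 0.0018113195 + 7.1203135e-05 = 0.0018825227 m^3. 1 liter = 0.001 m^3, so 0.0018825227 m^3 = 0.0018825227 / 0.001 = 1.8825227 liter ≈ 1.883 liter (4 s.f.). Final answer: 1.883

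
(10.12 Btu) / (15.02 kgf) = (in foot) 237.8. Check: 1 Btu = 1055.0559 J, so 10.12 Btu = 10.12 * 1055.0559 = 10677.165 J. 1 kgf = 9.80665 N, so 15.02 kgf = 15.02 * 9.80665 = 147.29588 N. Combine: 10677.165 J / 147.29588 N = 72.487873 m. 1 foot = 0.3048 m, so 72.487873 m = 72.487873 / 0.3048 = 237.8211 foot ≈ 237.8 foot (4 s.f.).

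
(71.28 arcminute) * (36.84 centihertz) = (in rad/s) 1 arcminute = 0.00029088821 rad, so 71.28 arcminute = 71.28 * 0.00029088821 = 0.020734512 rad. 1 centihertz = 0.01 Hz, so 36.84 centihertz = 36.84 * 0.01 = 0.3684 Hz. Combine: 0.020734512 rad * 0.3684 Hz = 0.007638594 rad/s. Result: 0.007638594 rad/s ≈ 0.007639 rad/s (4 s.f.). Final answer: 0.007639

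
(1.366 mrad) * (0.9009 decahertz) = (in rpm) 0.1175. Check: 1 mrad = 0.001 rad, so 1.366 mrad = 1.366 * 0.001 = 0.001366 rad. 1 decahertz = 10 Hz, so 0.9009 decahertz = 0.9009 * 10 = 9.009 Hz. Combine: 0.001366 rad * 9.009 Hz = 0.012306294 rad/s. 1 rpm = 0.10471976 rad/s, so 0.012306294 rad/s = 0.012306294 / 0.10471976 = 0.11751645 rpm ≈ 0.1175 rpm (4 s.f.).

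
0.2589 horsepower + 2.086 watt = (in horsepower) 1 horsepower = 745.69987 W, so 0.2589 horsepower = 0.2589 * 745.69987 = 193.0617 W. 2.086 watt = 2.086 W. Sum: 193.0617 + 2.086 = 195.1477 W. 1 horsepower = 745.69987 W, so 195.1477 W = 195.1477 / 745.69987 = 0.26169737 horsepower ≈ 0.2617 horsepower (4 s.f.). Final answer: 0.2617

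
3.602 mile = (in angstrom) 1 mile = 1609.344 m, so 3.602 mile = 3.602 * 1609.344 = 5796.8571 m. 1 angstrom = 1e-10 m, so 5796.8571 m = 5796.8571 / 1e-10 = 5.7968571e+13 angstrom ≈ 5.797e+13 angstrom (4 s.f.). Final answer: 5.797e+13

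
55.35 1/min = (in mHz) 922.5. Check: 1 1/min = 0.016666667 Hz, so 55.35 1/min = 55.35 * 0.016666667 = 0.9225 Hz. 1 mHz = 0.001 Hz, so 0.9225 Hz = 0.9225 / 0.001 = 922.5 mHz.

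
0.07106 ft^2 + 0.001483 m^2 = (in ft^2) 1 ft^2 = 0.09290304 m^2, so 0.07106 ft^2 = 0.07106 * 0.09290304 = 0.00660169 m^2. 0.001483 m^2 is already in m^2. Sum: 0.00660169 + 0.001483 = 0.00808469 m^2. 1 ft^2 = 0.09290304 m^2, so 0.00808469 m^2 = 0.00808469 / 0.09290304 = 0.087022879 ft^2 ≈ 0.08702 ft^2 (4 s.f.). Final answer: 0.08702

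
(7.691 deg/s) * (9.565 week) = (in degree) 1 deg/s = 0.017453293 rad/s, so 7.691 deg/s = 7.691 * 0.017453293 = 0.13423327 rad/s. 1 week = 604800 s, so 9.565 week = 9.565 * 604800 = 5784912 s. Combine: 0.13423327 rad/s * 5784912 s = 776527.67 rad. 1 degree = 0.017453293 rad, so 776527.67 rad = 776527.67 / 0.017453293 = 44491758 degree ≈ 4.449e+07 degree (4 s.f.). Final answer: 4.449e+07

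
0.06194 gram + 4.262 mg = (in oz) 0.002335. Check: 1 gram = 0.001 kg, so 0.06194 gram = 0.06194 * 0.001 = 6.194e-05 kg. 1 mg = 1e-06 kg, so 4.262 mg = 4.262 * 1e-06 = 4.262e-06 kg. Sum: 6.194e-05 + 4.262e-06 = 6.6202e-05 kg. 1 oz = 0.028349523 kg, so 6.6202e-05 kg = 6.6202e-05 / 0.028349523 = 0.0023352068 oz ≈ 0.002335 oz (4 s.f.).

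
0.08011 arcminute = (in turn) 3.709e-06. Check: 1 arcminute = 0.00029088821 rad, so 0.08011 arcminute = 0.08011 * 0.00029088821 = 2.3303054e-05 rad. 1 turn = 6.2831853 rad, so 2.3303054e-05 rad = 2.3303054e-05 / 6.2831853 = 3.7087963e-06 turn ≈ 3.709e-06 turn (4 s.f.).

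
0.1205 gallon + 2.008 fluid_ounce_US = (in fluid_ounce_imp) 18.14. Check: 1 gallon = 0.0037854118 m^3, so 0.1205 gallon = 0.1205 * 0.0037854118 = 0.00045614212 m^3. 1 fluid_ounce_US = 2.957353e-05 m^3, so 2.008 fluid_ounce_US = 2.008 * 2.957353e-05 = 5.9383647e-05 m^3. Sum: 0.00045614212 + 5.9383647e-05 = 0.00051552577 m^3. 1 fluid_ounce_imp = 2.8413063e-05 m^3, so 0.00051552577 m^3 = 0.00051552577 / 2.8413063e-05 = 18.14397 fluid_ounce_imp ≈ 18.14 fluid_ounce_imp (4 s.f.).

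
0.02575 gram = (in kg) 2.575e-05. Check: 1 gram = 0.001 kg, so 0.02575 gram = 0.02575 * 0.001 = 2.575e-05 kg. Result: 2.575e-05 kg.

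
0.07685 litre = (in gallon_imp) 0.0169. Check: 1 litre = 0.001 m^3, so 0.07685 litre = 0.07685 * 0.001 = 7.685e-05 m^3. 1 gallon_imp = 0.00454609 m^3, so 7.685e-05 m^3 = 7.685e-05 / 0.00454609 = 0.016904637 gallon_imp ≈ 0.0169 gallon_imp (4 s.f.).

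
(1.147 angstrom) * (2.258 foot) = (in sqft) 1 angstrom = 1e-10 m, so 1.147 angstrom = 1.147 * 1e-10 = 1.147e-10 m. 1 foot = 0.3048 m, so 2.258 foot = 2.258 * 0.3048 = 0.6882384 m. Combine: 1.147e-10 m * 0.6882384 m = 7.8940944e-11 m^2. 1 sqft = 0.09290304 m^2, so 7.8940944e-11 m^2 = 7.8940944e-11 / 0.09290304 = 8.4971325e-10 sqft ≈ 8.497e-10 sqft (4 s.f.). Final answer: 8.497e-10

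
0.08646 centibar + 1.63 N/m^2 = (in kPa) 1 centibar = 1000 Pa, so 0.08646 centibar = 0.08646 * 1000 = 86.46 Pa. 1.63 N/m^2 = 1.63 Pa. Sum: 86.46 + 1.63 = 88.09 Pa. 1 kPa = 1000 Pa, so 88.09 Pa = 88.09 / 1000 = 0.08809 kPa. Final answer: 0.08809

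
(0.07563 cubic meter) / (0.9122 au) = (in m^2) 5.542e-13. Check: 0.07563 cubic meter = 0.07563 m^3. 1 au = 1.4959787e+11 m, so 0.9122 au = 0.9122 * 1.4959787e+11 = 1.3646318e+11 m. Combine: 0.07563 m^3 / 1.3646318e+11 m = 5.5421544e-13 m^2. Result: 5.5421544e-13 m^2 ≈ 5.542e-13 m^2 (4 s.f.).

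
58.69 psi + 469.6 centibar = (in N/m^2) 1 psi = 6894.7573 Pa, so 58.69 psi = 58.69 * 6894.7573 = 404653.31 Pa. 1 centibar = 1000 Pa, so 469.6 centibar = 469.6 * 1000 = 469600 Pa. Sum: 404653.31 + 469600 = 874253.31 Pa. 874253.31 Pa = 874253.31 N/m^2 ≈ 8.743e+05 N/m^2 (4 s.f.). Final answer: 8.743e+05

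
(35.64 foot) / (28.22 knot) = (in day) 1 foot = 0.3048 m, so 35.64 foot = 35.64 * 0.3048 = 10.863072 m. 1 knot = 0.51444444 m/s, so 28.22 knot = 28.22 * 0.51444444 = 14.517622 m/s. Combine: 10.863072 m / 14.517622 m/s = 0.74826799 s. 1 day = 86400 s, so 0.74826799 s = 0.74826799 / 86400 = 8.6605091e-06 day ≈ 8.661e-06 day (4 s.f.). Final answer: 8.661e-06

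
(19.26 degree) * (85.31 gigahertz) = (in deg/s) 1.643e+12. Check: 1 degree = 0.017453293 rad, so 19.26 degree = 19.26 * 0.017453293 = 0.33615041 rad. 1 gigahertz = 1e+09 Hz, so 85.31 gigahertz = 85.31 * 1e+09 = 8.531e+10 Hz. Combine: 0.33615041 rad * 8.531e+10 Hz = 2.8676992e+10 rad/s. 1 deg/s = 0.017453293 rad/s, so 2.8676992e+10 rad/s = 2.8676992e+10 / 0.017453293 = 1.6430706e+12 deg/s ≈ 1.643e+12 deg/s (4 s.f.).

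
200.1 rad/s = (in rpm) 1911. Check: 1 rpm = 0.10471976 rad/s, so 200.1 rad/s = 200.1 / 0.10471976 = 1910.8142 rpm ≈ 1911 rpm (4 s.f.).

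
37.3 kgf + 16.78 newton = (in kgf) 39.01. Check: 1 kgf = 9.80665 N, so 37.3 kgf = 37.3 * 9.80665 = 365.78804 N. 16.78 newton = 16.78 N. Sum: 365.78804 + 16.78 = 382.56804 N. 1 kgf = 9.80665 N, so 382.56804 N = 382.56804 / 9.80665 = 39.011084 kgf ≈ 39.01 kgf (4 s.f.).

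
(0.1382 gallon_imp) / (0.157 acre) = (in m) 9.888e-07. Check: 1 gallon_imp = 0.00454609 m^3, so 0.1382 gallon_imp = 0.1382 * 0.00454609 = 0.00062826964 m^3. 1 acre = 4046.8564 m^2, so 0.157 acre = 0.157 * 4046.8564 = 635.35646 m^2. Combine: 0.00062826964 m^3 / 635.35646 m^2 = 9.8884591e-07 m. Result: 9.8884591e-07 m ≈ 9.888e-07 m (4 s.f.).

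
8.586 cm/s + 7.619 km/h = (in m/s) 1 cm/s = 0.01 m/s, so 8.586 cm/s = 8.586 * 0.01 = 0.08586 m/s. 1 km/h = 0.27777778 m/s, so 7.619 km/h = 7.619 * 0.27777778 = 2.1163889 m/s. Sum: 0.08586 + 2.1163889 = 2.2022489 m/s. Result: 2.2022489 m/s ≈ 2.202 m/s (4 s.f.). Final answer: 2.202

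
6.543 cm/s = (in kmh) 0.2355. Check: 1 cm/s = 0.01 m/s, so 6.543 cm/s = 6.543 * 0.01 = 0.06543 m/s. 1 kmh = 0.27777778 m/s, so 0.06543 m/s = 0.06543 / 0.27777778 = 0.235548 kmh ≈ 0.2355 kmh (4 s.f.).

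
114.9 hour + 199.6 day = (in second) 1 hour = 3600 s, so 114.9 hour = 114.9 * 3600 = 413640 s. 1 day = 86400 s, so 199.6 day = 199.6 * 86400 = 17245440 s. Sum: 413640 + 17245440 = 17659080 s. 17659080 s = 17659080 second ≈ 1.766e+07 second (4 s.f.). Final answer: 1.766e+07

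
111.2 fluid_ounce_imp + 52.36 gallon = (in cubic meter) 1 fluid_ounce_imp = 2.8413063e-05 m^3, so 111.2 fluid_ounce_imp = 111.2 * 2.8413063e-05 = 0.0031595326 m^3. 1 gallon = 0.0037854118 m^3, so 52.36 gallon = 52.36 * 0.0037854118 = 0.19820416 m^3. Sum: 0.0031595326 + 0.19820416 = 0.20136369 m^3. 0.20136369 m^3 = 0.20136369 cubic meter ≈ 0.2014 cubic meter (4 s.f.). Final answer: 0.2014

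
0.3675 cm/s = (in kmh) 0.01323. Check: 1 cm/s = 0.01 m/s, so 0.3675 cm/s = 0.3675 * 0.01 = 0.003675 m/s. 1 kmh = 0.27777778 m/s, so 0.003675 m/s = 0.003675 / 0.27777778 = 0.01323 kmh.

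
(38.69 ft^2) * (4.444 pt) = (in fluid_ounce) 190.5. Check: 1 ft^2 = 0.09290304 m^2, so 38.69 ft^2 = 38.69 * 0.09290304 = 3.5944186 m^2. 1 pt = 0.00035277778 m, so 4.444 pt = 4.444 * 0.00035277778 = 0.0015677444 m. Combine: 3.5944186 m^2 * 0.0015677444 m = 0.0056351298 m^3. 1 fluid_ounce = 2.957353e-05 m^3, so 0.0056351298 m^3 = 0.0056351298 / 2.957353e-05 = 190.54641 fluid_ounce ≈ 190.5 fluid_ounce (4 s.f.).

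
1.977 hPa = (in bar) 0.001977. Check: 1 hPa = 100 Pa, so 1.977 hPa = 1.977 * 100 = 197.7 Pa. 1 bar = 100000 Pa, so 197.7 Pa = 197.7 / 100000 = 0.001977 bar.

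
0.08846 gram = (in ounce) 0.00312. Check: 1 gram = 0.001 kg, so 0.08846 gram = 0.08846 * 0.001 = 8.846e-05 kg. 1 ounce = 0.028349523 kg, so 8.846e-05 kg = 8.846e-05 / 0.028349523 = 0.0031203347 ounce ≈ 0.00312 ounce (4 s.f.).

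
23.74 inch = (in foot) 1 inch = 0.0254 m, so 23.74 inch = 23.74 * 0.0254 = 0.602996 m. 1 foot = 0.3048 m, so 0.602996 m = 0.602996 / 0.3048 = 1.9783333 foot ≈ 1.978 foot (4 s.f.). Final answer: 1.978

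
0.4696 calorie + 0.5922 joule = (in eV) 1.596e+19. Check: 1 calorie = 4.184 J, so 0.4696 calorie = 0.4696 * 4.184 = 1.9648064 J. 0.5922 joule = 0.5922 J. Sum: 1.9648064 + 0.5922 = 2.5570064 J. 1 eV = 1.6021766e-19 J, so 2.5570064 J = 2.5570064 / 1.6021766e-19 = 1.5959579e+19 eV ≈ 1.596e+19 eV (4 s.f.).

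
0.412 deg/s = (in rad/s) 0.007191. Check: 1 deg/s = 0.017453293 rad/s, so 0.412 deg/s = 0.412 * 0.017453293 = 0.0071907565 rad/s. Result: 0.0071907565 rad/s ≈ 0.007191 rad/s (4 s.f.).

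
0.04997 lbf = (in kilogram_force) 0.02267. Check: 1 lbf = 4.4482216 N, so 0.04997 lbf = 0.04997 * 4.4482216 = 0.22227763 N. 1 kilogram_force = 9.80665 N, so 0.22227763 N = 0.22227763 / 9.80665 = 0.022666011 kilogram_force ≈ 0.02267 kilogram_force (4 s.f.).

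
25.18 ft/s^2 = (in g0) 1 ft/s^2 = 0.3048 m/s^2, so 25.18 ft/s^2 = 25.18 * 0.3048 = 7.674864 m/s^2. 1 g0 = 9.80665 m/s^2, so 7.674864 m/s^2 = 7.674864 / 9.80665 = 0.78261833 g0 ≈ 0.7826 g0 (4 s.f.). Final answer: 0.7826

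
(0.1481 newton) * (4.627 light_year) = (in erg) 6.483e+22. Check: 0.1481 newton = 0.1481 N. 1 light_year = 9.4607305e+15 m, so 4.627 light_year = 4.627 * 9.4607305e+15 = 4.37748e+16 m. Combine: 0.1481 N * 4.37748e+16 m = 6.4830479e+15 J. 1 erg = 1e-07 J, so 6.4830479e+15 J = 6.4830479e+15 / 1e-07 = 6.4830479e+22 erg ≈ 6.483e+22 erg (4 s.f.).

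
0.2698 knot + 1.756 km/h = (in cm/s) 62.66. Check: 1 knot = 0.51444444 m/s, so 0.2698 knot = 0.2698 * 0.51444444 = 0.13879711 m/s. 1 km/h = 0.27777778 m/s, so 1.756 km/h = 1.756 * 0.27777778 = 0.48777778 m/s. Sum: 0.13879711 + 0.48777778 = 0.62657489 m/s. 1 cm/s = 0.01 m/s, so 0.62657489 m/s = 0.62657489 / 0.01 = 62.657489 cm/s ≈ 62.66 cm/s (4 s.f.).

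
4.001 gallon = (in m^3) 1 gallon = 0.0037854118 m^3, so 4.001 gallon = 4.001 * 0.0037854118 = 0.015145433 m^3. Result: 0.015145433 m^3 ≈ 0.01515 m^3 (4 s.f.). Final answer: 0.01515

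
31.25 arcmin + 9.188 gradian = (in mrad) 153.4. Check: 1 arcmin = 0.00029088821 rad, so 31.25 arcmin = 31.25 * 0.00029088821 = 0.0090902565 rad. 1 gradian = 0.015707963 rad, so 9.188 gradian = 9.188 * 0.015707963 = 0.14432477 rad. Sum: 0.0090902565 + 0.14432477 = 0.15341502 rad. 1 mrad = 0.001 rad, so 0.15341502 rad = 0.15341502 / 0.001 = 153.41502 mrad ≈ 153.4 mrad (4 s.f.).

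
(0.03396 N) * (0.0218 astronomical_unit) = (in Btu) 0.03396 N is already in N. 1 astronomical_unit = 1.4959787e+11 m, so 0.0218 astronomical_unit = 0.0218 * 1.4959787e+11 = 3.2612336e+09 m. Combine: 0.03396 N * 3.2612336e+09 m = 1.1075149e+08 J. 1 Btu = 1055.0559 J, so 1.1075149e+08 J = 1.1075149e+08 / 1055.0559 = 104972.16 Btu ≈ 1.05e+05 Btu (4 s.f.). Final answer: 1.05e+05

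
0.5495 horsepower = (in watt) 1 horsepower = 745.69987 W, so 0.5495 horsepower = 0.5495 * 745.69987 = 409.76208 W. 409.76208 W = 409.76208 watt ≈ 409.8 watt (4 s.f.). Final answer: 409.8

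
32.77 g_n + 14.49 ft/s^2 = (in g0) 33.22. Check: 1 g_n = 9.80665 m/s^2, so 32.77 g_n = 32.77 * 9.80665 = 321.36392 m/s^2. 1 ft/s^2 = 0.3048 m/s^2, so 14.49 ft/s^2 = 14.49 * 0.3048 = 4.416552 m/s^2. Sum: 321.36392 + 4.416552 = 325.78047 m/s^2. 1 g0 = 9.80665 m/s^2, so 325.78047 m/s^2 = 325.78047 / 9.80665 = 33.220363 g0 ≈ 33.22 g0 (4 s.f.).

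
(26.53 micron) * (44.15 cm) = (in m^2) 1 micron = 1e-06 m, so 26.53 micron = 26.53 * 1e-06 = 2.653e-05 m. 1 cm = 0.01 m, so 44.15 cm = 44.15 * 0.01 = 0.4415 m. Combine: 2.653e-05 m * 0.4415 m = 1.1712995e-05 m^2. Result: 1.1712995e-05 m^2 ≈ 1.171e-05 m^2 (4 s.f.). Final answer: 1.171e-05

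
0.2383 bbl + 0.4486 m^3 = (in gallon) 128.5. Check: 1 bbl = 0.15898729 m^3, so 0.2383 bbl = 0.2383 * 0.15898729 = 0.037886672 m^3. 0.4486 m^3 is already in m^3. Sum: 0.037886672 + 0.4486 = 0.48648667 m^3. 1 gallon = 0.0037854118 m^3, so 0.48648667 m^3 = 0.48648667 / 0.0037854118 = 128.51618 gallon ≈ 128.5 gallon (4 s.f.).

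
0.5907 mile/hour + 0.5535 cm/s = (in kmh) 0.9706. Check: 1 mile/hour = 0.44704 m/s, so 0.5907 mile/hour = 0.5907 * 0.44704 = 0.26406653 m/s. 1 cm/s = 0.01 m/s, so 0.5535 cm/s = 0.5535 * 0.01 = 0.005535 m/s. Sum: 0.26406653 + 0.005535 = 0.26960153 m/s. 1 kmh = 0.27777778 m/s, so 0.26960153 m/s = 0.26960153 / 0.27777778 = 0.9705655 kmh ≈ 0.9706 kmh (4 s.f.).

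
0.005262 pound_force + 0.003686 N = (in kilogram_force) 0.002763. Check: 1 pound_force = 4.4482216 N, so 0.005262 pound_force = 0.005262 * 4.4482216 = 0.023406542 N. 0.003686 N is already in N. Sum: 0.023406542 + 0.003686 = 0.027092542 N. 1 kilogram_force = 9.80665 N, so 0.027092542 N = 0.027092542 / 9.80665 = 0.0027626704 kilogram_force ≈ 0.002763 kilogram_force (4 s.f.).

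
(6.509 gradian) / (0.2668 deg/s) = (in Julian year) 6.958e-07. Check: 1 gradian = 0.015707963 rad, so 6.509 gradian = 6.509 * 0.015707963 = 0.10224313 rad. 1 deg/s = 0.017453293 rad/s, so 0.2668 deg/s = 0.2668 * 0.017453293 = 0.0046565384 rad/s. Combine: 0.10224313 rad / 0.0046565384 rad/s = 21.956897 s. 1 Julian year = 31557600 s, so 21.956897 s = 21.956897 / 31557600 = 6.9577207e-07 Julian year ≈ 6.958e-07 Julian year (4 s.f.).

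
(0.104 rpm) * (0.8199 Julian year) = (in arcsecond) 1 rpm = 0.10471976 rad/s, so 0.104 rpm = 0.104 * 0.10471976 = 0.010890855 rad/s. 1 Julian year = 31557600 s, so 0.8199 Julian year = 0.8199 * 31557600 = 25874076 s. Combine: 0.010890855 rad/s * 25874076 s = 281790.8 rad. 1 arcsecond = 4.8481368e-06 rad, so 281790.8 rad = 281790.8 / 4.8481368e-06 = 5.8123525e+10 arcsecond ≈ 5.812e+10 arcsecond (4 s.f.). Final answer: 5.812e+10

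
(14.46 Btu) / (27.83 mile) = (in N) 1 Btu = 1055.0559 J, so 14.46 Btu = 14.46 * 1055.0559 = 15256.108 J. 1 mile = 1609.344 m, so 27.83 mile = 27.83 * 1609.344 = 44788.044 m. Combine: 15256.108 J / 44788.044 m = 0.34062903 N. Result: 0.34062903 N ≈ 0.3406 N (4 s.f.). Final answer: 0.3406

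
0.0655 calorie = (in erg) 2.741e+06. Check: 1 calorie = 4.184 J, so 0.0655 calorie = 0.0655 * 4.184 = 0.274052 J. 1 erg = 1e-07 J, so 0.274052 J = 0.274052 / 1e-07 = 2740520 erg ≈ 2.741e+06 erg (4 s.f.).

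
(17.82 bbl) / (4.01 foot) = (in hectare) 0.0002318. Check: 1 bbl = 0.15898729 m^3, so 17.82 bbl = 17.82 * 0.15898729 = 2.8331536 m^3. 1 foot = 0.3048 m, so 4.01 foot = 4.01 * 0.3048 = 1.222248 m. Combine: 2.8331536 m^3 / 1.222248 m = 2.3179859 m^2. 1 hectare = 10000 m^2, so 2.3179859 m^2 = 2.3179859 / 10000 = 0.00023179859 hectare ≈ 0.0002318 hectare (4 s.f.).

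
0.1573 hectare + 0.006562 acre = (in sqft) 1 hectare = 10000 m^2, so 0.1573 hectare = 0.1573 * 10000 = 1573 m^2. 1 acre = 4046.8564 m^2, so 0.006562 acre = 0.006562 * 4046.8564 = 26.555472 m^2. Sum: 1573 + 26.555472 = 1599.5555 m^2. 1 sqft = 0.09290304 m^2, so 1599.5555 m^2 = 1599.5555 / 0.09290304 = 17217.472 sqft ≈ 1.722e+04 sqft (4 s.f.). Final answer: 1.722e+04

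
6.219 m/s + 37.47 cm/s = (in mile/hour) 6.219 m/s is already in m/s. 1 cm/s = 0.01 m/s, so 37.47 cm/s = 37.47 * 0.01 = 0.3747 m/s. Sum: 6.219 + 0.3747 = 6.5937 m/s. 1 mile/hour = 0.44704 m/s, so 6.5937 m/s = 6.5937 / 0.44704 = 14.749687 mile/hour ≈ 14.75 mile/hour (4 s.f.). Final answer: 14.75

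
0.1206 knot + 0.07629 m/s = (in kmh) 1 knot = 0.51444444 m/s, so 0.1206 knot = 0.1206 * 0.51444444 = 0.062042 m/s. 0.07629 m/s is already in m/s. Sum: 0.062042 + 0.07629 = 0.138332 m/s. 1 kmh = 0.27777778 m/s, so 0.138332 m/s = 0.138332 / 0.27777778 = 0.4979952 kmh ≈ 0.498 kmh (4 s.f.). Final answer: 0.498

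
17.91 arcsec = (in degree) 1 arcsec = 4.8481368e-06 rad, so 17.91 arcsec = 17.91 * 4.8481368e-06 = 8.683013e-05 rad. 1 degree = 0.017453293 rad, so 8.683013e-05 rad = 8.683013e-05 / 0.017453293 = 0.004975 degree. Final answer: 0.004975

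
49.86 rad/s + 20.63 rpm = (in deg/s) 2981. Check: 49.86 rad/s is already in rad/s. 1 rpm = 0.10471976 rad/s, so 20.63 rpm = 20.63 * 0.10471976 = 2.1603685 rad/s. Sum: 49.86 + 2.1603685 = 52.020369 rad/s. 1 deg/s = 0.017453293 rad/s, so 52.020369 rad/s = 52.020369 / 0.017453293 = 2980.5476 deg/s ≈ 2981 deg/s (4 s.f.).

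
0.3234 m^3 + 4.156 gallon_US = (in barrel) 0.3234 m^3 is already in m^3. 1 gallon_US = 0.0037854118 m^3, so 4.156 gallon_US = 4.156 * 0.0037854118 = 0.015732171 m^3. Sum: 0.3234 + 0.015732171 = 0.33913217 m^3. 1 barrel = 0.15898729 m^3, so 0.33913217 m^3 = 0.33913217 / 0.15898729 = 2.1330772 barrel ≈ 2.133 barrel (4 s.f.). Final answer: 2.133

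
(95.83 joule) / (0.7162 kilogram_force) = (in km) 95.83 joule = 95.83 J. 1 kilogram_force = 9.80665 N, so 0.7162 kilogram_force = 0.7162 * 9.80665 = 7.0235227 N. Combine: 95.83 J / 7.0235227 N = 13.64415 m. 1 km = 1000 m, so 13.64415 m = 13.64415 / 1000 = 0.01364415 km ≈ 0.01364 km (4 s.f.). Final answer: 0.01364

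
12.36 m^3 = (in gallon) 1 gallon = 0.0037854118 m^3, so 12.36 m^3 = 12.36 / 0.0037854118 = 3265.1666 gallon ≈ 3265 gallon (4 s.f.). Final answer: 3265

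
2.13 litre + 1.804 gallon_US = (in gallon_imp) 1 litre = 0.001 m^3, so 2.13 litre = 2.13 * 0.001 = 0.00213 m^3. 1 gallon_US = 0.0037854118 m^3, so 1.804 gallon_US = 1.804 * 0.0037854118 = 0.0068288829 m^3. Sum: 0.00213 + 0.0068288829 = 0.0089588829 m^3. 1 gallon_imp = 0.00454609 m^3, so 0.0089588829 m^3 = 0.0089588829 / 0.00454609 = 1.9706787 gallon_imp ≈ 1.971 gallon_imp (4 s.f.). Final answer: 1.971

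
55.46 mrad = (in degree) 1 mrad = 0.001 rad, so 55.46 mrad = 55.46 * 0.001 = 0.05546 rad. 1 degree = 0.017453293 rad, so 0.05546 rad = 0.05546 / 0.017453293 = 3.1776239 degree ≈ 3.178 degree (4 s.f.). Final answer: 3.178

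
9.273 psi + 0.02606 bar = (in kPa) 66.54. Check: 1 psi = 6894.7573 Pa, so 9.273 psi = 9.273 * 6894.7573 = 63935.084 Pa. 1 bar = 100000 Pa, so 0.02606 bar = 0.02606 * 100000 = 2606 Pa. Sum: 63935.084 + 2606 = 66541.084 Pa. 1 kPa = 1000 Pa, so 66541.084 Pa = 66541.084 / 1000 = 66.541084 kPa ≈ 66.54 kPa (4 s.f.).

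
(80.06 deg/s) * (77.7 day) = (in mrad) 1 deg/s = 0.017453293 rad/s, so 80.06 deg/s = 80.06 * 0.017453293 = 1.3973106 rad/s. 1 day = 86400 s, so 77.7 day = 77.7 * 86400 = 6713280 s. Combine: 1.3973106 rad/s * 6713280 s = 9380537.3 rad. 1 mrad = 0.001 rad, so 9380537.3 rad = 9380537.3 / 0.001 = 9.3805373e+09 mrad ≈ 9.381e+09 mrad (4 s.f.). Final answer: 9.381e+09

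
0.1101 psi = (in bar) 0.007591. Check: 1 psi = 6894.7573 Pa, so 0.1101 psi = 0.1101 * 6894.7573 = 759.11278 Pa. 1 bar = 100000 Pa, so 759.11278 Pa = 759.11278 / 100000 = 0.0075911278 bar ≈ 0.007591 bar (4 s.f.).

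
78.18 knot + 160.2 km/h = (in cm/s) 8472. Check: 1 knot = 0.51444444 m/s, so 78.18 knot = 78.18 * 0.51444444 = 40.219267 m/s. 1 km/h = 0.27777778 m/s, so 160.2 km/h = 160.2 * 0.27777778 = 44.5 m/s. Sum: 40.219267 + 44.5 = 84.719267 m/s. 1 cm/s = 0.01 m/s, so 84.719267 m/s = 84.719267 / 0.01 = 8471.9267 cm/s ≈ 8472 cm/s (4 s.f.).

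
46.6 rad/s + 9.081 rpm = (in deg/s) 2724. Check: 46.6 rad/s is already in rad/s. 1 rpm = 0.10471976 rad/s, so 9.081 rpm = 9.081 * 0.10471976 = 0.9509601 rad/s. Sum: 46.6 + 0.9509601 = 47.55096 rad/s. 1 deg/s = 0.017453293 rad/s, so 47.55096 rad/s = 47.55096 / 0.017453293 = 2724.4693 deg/s ≈ 2724 deg/s (4 s.f.).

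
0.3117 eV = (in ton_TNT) 1.194e-29. Check: 1 eV = 1.6021766e-19 J, so 0.3117 eV = 0.3117 * 1.6021766e-19 = 4.9939846e-20 J. 1 ton_TNT = 4.184e+09 J, so 4.9939846e-20 J = 4.9939846e-20 / 4.184e+09 = 1.193591e-29 ton_TNT ≈ 1.194e-29 ton_TNT (4 s.f.).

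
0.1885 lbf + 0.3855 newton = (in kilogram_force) 1 lbf = 4.4482216 N, so 0.1885 lbf = 0.1885 * 4.4482216 = 0.83848977 N. 0.3855 newton = 0.3855 N. Sum: 0.83848977 + 0.3855 = 1.2239898 N. 1 kilogram_force = 9.80665 N, so 1.2239898 N = 1.2239898 / 9.80665 = 0.12481222 kilogram_force ≈ 0.1248 kilogram_force (4 s.f.). Final answer: 0.1248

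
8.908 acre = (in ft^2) 1 acre = 4046.8564 m^2, so 8.908 acre = 8.908 * 4046.8564 = 36049.397 m^2. 1 ft^2 = 0.09290304 m^2, so 36049.397 m^2 = 36049.397 / 0.09290304 = 388032.48 ft^2 ≈ 3.88e+05 ft^2 (4 s.f.). Final answer: 3.88e+05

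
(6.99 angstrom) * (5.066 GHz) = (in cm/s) 354.1. Check: 1 angstrom = 1e-10 m, so 6.99 angstrom = 6.99 * 1e-10 = 6.99e-10 m. 1 GHz = 1e+09 Hz, so 5.066 GHz = 5.066 * 1e+09 = 5.066e+09 Hz. Combine: 6.99e-10 m * 5.066e+09 Hz = 3.541134 m/s. 1 cm/s = 0.01 m/s, so 3.541134 m/s = 3.541134 / 0.01 = 354.1134 cm/s ≈ 354.1 cm/s (4 s.f.).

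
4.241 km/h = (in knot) 2.29. Check: 1 km/h = 0.27777778 m/s, so 4.241 km/h = 4.241 * 0.27777778 = 1.1780556 m/s. 1 knot = 0.51444444 m/s, so 1.1780556 m/s = 1.1780556 / 0.51444444 = 2.2899568 knot ≈ 2.29 knot (4 s.f.).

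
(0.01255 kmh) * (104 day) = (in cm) 1 kmh = 0.27777778 m/s, so 0.01255 kmh = 0.01255 * 0.27777778 = 0.0034861111 m/s. 1 day = 86400 s, so 104 day = 104 * 86400 = 8985600 s. Combine: 0.0034861111 m/s * 8985600 s = 31324.8 m. 1 cm = 0.01 m, so 31324.8 m = 31324.8 / 0.01 = 3132480 cm ≈ 3.132e+06 cm (4 s.f.). Final answer: 3.132e+06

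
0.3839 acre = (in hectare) 0.1554. Check: 1 acre = 4046.8564 m^2, so 0.3839 acre = 0.3839 * 4046.8564 = 1553.5882 m^2. 1 hectare = 10000 m^2, so 1553.5882 m^2 = 1553.5882 / 10000 = 0.15535882 hectare ≈ 0.1554 hectare (4 s.f.).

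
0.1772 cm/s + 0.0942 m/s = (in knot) 0.1866. Check: 1 cm/s = 0.01 m/s, so 0.1772 cm/s = 0.1772 * 0.01 = 0.001772 m/s. 0.0942 m/s is already in m/s. Sum: 0.001772 + 0.0942 = 0.095972 m/s. 1 knot = 0.51444444 m/s, so 0.095972 m/s = 0.095972 / 0.51444444 = 0.18655464 knot ≈ 0.1866 knot (4 s.f.).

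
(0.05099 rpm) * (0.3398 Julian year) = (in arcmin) 1.968e+08. Check: 1 rpm = 0.10471976 rad/s, so 0.05099 rpm = 0.05099 * 0.10471976 = 0.0053396603 rad/s. 1 Julian year = 31557600 s, so 0.3398 Julian year = 0.3398 * 31557600 = 10723272 s. Combine: 0.0053396603 rad/s * 10723272 s = 57258.632 rad. 1 arcmin = 0.00029088821 rad, so 57258.632 rad = 57258.632 / 0.00029088821 = 1.9684068e+08 arcmin ≈ 1.968e+08 arcmin (4 s.f.).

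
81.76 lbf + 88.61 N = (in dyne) 4.523e+07. Check: 1 lbf = 4.4482216 N, so 81.76 lbf = 81.76 * 4.4482216 = 363.6866 N. 88.61 N is already in N. Sum: 363.6866 + 88.61 = 452.2966 N. 1 dyne = 1e-05 N, so 452.2966 N = 452.2966 / 1e-05 = 45229660 dyne ≈ 4.523e+07 dyne (4 s.f.).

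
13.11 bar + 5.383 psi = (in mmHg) 1.011e+04. Check: 1 bar = 100000 Pa, so 13.11 bar = 13.11 * 100000 = 1311000 Pa. 1 psi = 6894.7573 Pa, so 5.383 psi = 5.383 * 6894.7573 = 37114.479 Pa. Sum: 1311000 + 37114.479 = 1348114.5 Pa. 1 mmHg = 133.32237 Pa, so 1348114.5 Pa = 1348114.5 / 133.32237 = 10111.69 mmHg ≈ 1.011e+04 mmHg (4 s.f.).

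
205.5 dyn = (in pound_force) 0.000462. Check: 1 dyn = 1e-05 N, so 205.5 dyn = 205.5 * 1e-05 = 0.002055 N. 1 pound_force = 4.4482216 N, so 0.002055 N = 0.002055 / 4.4482216 = 0.00046198238 pound_force ≈ 0.000462 pound_force (4 s.f.).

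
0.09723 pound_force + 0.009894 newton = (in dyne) 1 pound_force = 4.4482216 N, so 0.09723 pound_force = 0.09723 * 4.4482216 = 0.43250059 N. 0.009894 newton = 0.009894 N. Sum: 0.43250059 + 0.009894 = 0.44239459 N. 1 dyne = 1e-05 N, so 0.44239459 N = 0.44239459 / 1e-05 = 44239.459 dyne ≈ 4.424e+04 dyne (4 s.f.). Final answer: 4.424e+04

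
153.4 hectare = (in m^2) 1.534e+06. Check: 1 hectare = 10000 m^2, so 153.4 hectare = 153.4 * 10000 = 1534000 m^2. Result: 1534000 m^2 ≈ 1.534e+06 m^2 (4 s.f.).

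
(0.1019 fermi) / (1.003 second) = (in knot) 1 fermi = 1e-15 m, so 0.1019 fermi = 0.1019 * 1e-15 = 1.019e-16 m. 1.003 second = 1.003 s. Combine: 1.019e-16 m / 1.003 s = 1.0159521e-16 m/s. 1 knot = 0.51444444 m/s, so 1.0159521e-16 m/s = 1.0159521e-16 / 0.51444444 = 1.974853e-16 knot ≈ 1.975e-16 knot (4 s.f.). Final answer: 1.975e-16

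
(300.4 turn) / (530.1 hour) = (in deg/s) 0.05667. Check: 1 turn = 6.2831853 rad, so 300.4 turn = 300.4 * 6.2831853 = 1887.4689 rad. 1 hour = 3600 s, so 530.1 hour = 530.1 * 3600 = 1908360 s. Combine: 1887.4689 rad / 1908360 s = 0.00098905283 rad/s. 1 deg/s = 0.017453293 rad/s, so 0.00098905283 rad/s = 0.00098905283 / 0.017453293 = 0.056668553 deg/s ≈ 0.05667 deg/s (4 s.f.).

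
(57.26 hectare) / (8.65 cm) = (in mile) 4113. Check: 1 hectare = 10000 m^2, so 57.26 hectare = 57.26 * 10000 = 572600 m^2. 1 cm = 0.01 m, so 8.65 cm = 8.65 * 0.01 = 0.0865 m. Combine: 572600 m^2 / 0.0865 m = 6619653.2 m. 1 mile = 1609.344 m, so 6619653.2 m = 6619653.2 / 1609.344 = 4113.2618 mile ≈ 4113 mile (4 s.f.).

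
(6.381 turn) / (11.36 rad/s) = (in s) 1 turn = 6.2831853 rad, so 6.381 turn = 6.381 * 6.2831853 = 40.093005 rad. 11.36 rad/s is already in rad/s. Combine: 40.093005 rad / 11.36 rad/s = 3.5293139 s. Result: 3.5293139 s ≈ 3.529 s (4 s.f.). Final answer: 3.529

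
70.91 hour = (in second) 1 hour = 3600 s, so 70.91 hour = 70.91 * 3600 = 255276 s. 255276 s = 255276 second ≈ 2.553e+05 second (4 s.f.). Final answer: 2.553e+05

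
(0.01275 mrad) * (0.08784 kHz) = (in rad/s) 0.00112. Check: 1 mrad = 0.001 rad, so 0.01275 mrad = 0.01275 * 0.001 = 1.275e-05 rad. 1 kHz = 1000 Hz, so 0.08784 kHz = 0.08784 * 1000 = 87.84 Hz. Combine: 1.275e-05 rad * 87.84 Hz = 0.00111996 rad/s. Result: 0.00111996 rad/s ≈ 0.00112 rad/s (4 s.f.).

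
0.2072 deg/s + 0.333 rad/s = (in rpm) 1 deg/s = 0.017453293 rad/s, so 0.2072 deg/s = 0.2072 * 0.017453293 = 0.0036163222 rad/s. 0.333 rad/s is already in rad/s. Sum: 0.0036163222 + 0.333 = 0.33661632 rad/s. 1 rpm = 0.10471976 rad/s, so 0.33661632 rad/s = 0.33661632 / 0.10471976 = 3.2144491 rpm ≈ 3.214 rpm (4 s.f.). Final answer: 3.214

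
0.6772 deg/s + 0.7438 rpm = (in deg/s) 5.14. Check: 1 deg/s = 0.017453293 rad/s, so 0.6772 deg/s = 0.6772 * 0.017453293 = 0.01181937 rad/s. 1 rpm = 0.10471976 rad/s, so 0.7438 rpm = 0.7438 * 0.10471976 = 0.077890554 rad/s. Sum: 0.01181937 + 0.077890554 = 0.089709924 rad/s. 1 deg/s = 0.017453293 rad/s, so 0.089709924 rad/s = 0.089709924 / 0.017453293 = 5.14 deg/s.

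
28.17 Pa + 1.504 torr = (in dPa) 28.17 Pa is already in Pa. 1 torr = 133.32237 Pa, so 1.504 torr = 1.504 * 133.32237 = 200.51684 Pa. Sum: 28.17 + 200.51684 = 228.68684 Pa. 1 dPa = 0.1 Pa, so 228.68684 Pa = 228.68684 / 0.1 = 2286.8684 dPa ≈ 2287 dPa (4 s.f.). Final answer: 2287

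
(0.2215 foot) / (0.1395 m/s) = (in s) 0.484. Check: 1 foot = 0.3048 m, so 0.2215 foot = 0.2215 * 0.3048 = 0.0675132 m. 0.1395 m/s is already in m/s. Combine: 0.0675132 m / 0.1395 m/s = 0.48396559 s. Result: 0.48396559 s ≈ 0.484 s (4 s.f.).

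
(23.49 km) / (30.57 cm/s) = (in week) 1 km = 1000 m, so 23.49 km = 23.49 * 1000 = 23490 m. 1 cm/s = 0.01 m/s, so 30.57 cm/s = 30.57 * 0.01 = 0.3057 m/s. Combine: 23490 m / 0.3057 m/s = 76840.039 s. 1 week = 604800 s, so 76840.039 s = 76840.039 / 604800 = 0.12705033 week ≈ 0.1271 week (4 s.f.). Final answer: 0.1271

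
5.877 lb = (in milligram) 1 lb = 0.45359237 kg, so 5.877 lb = 5.877 * 0.45359237 = 2.6657624 kg. 1 milligram = 1e-06 kg, so 2.6657624 kg = 2.6657624 / 1e-06 = 2665762.4 milligram ≈ 2.666e+06 milligram (4 s.f.). Final answer: 2.666e+06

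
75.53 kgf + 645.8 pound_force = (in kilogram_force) 368.5. Check: 1 kgf = 9.80665 N, so 75.53 kgf = 75.53 * 9.80665 = 740.69627 N. 1 pound_force = 4.4482216 N, so 645.8 pound_force = 645.8 * 4.4482216 = 2872.6615 N. Sum: 740.69627 + 2872.6615 = 3613.3578 N. 1 kilogram_force = 9.80665 N, so 3613.3578 N = 3613.3578 / 9.80665 = 368.45995 kilogram_force ≈ 368.5 kilogram_force (4 s.f.).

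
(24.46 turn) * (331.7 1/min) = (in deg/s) 4.868e+04. Check: 1 turn = 6.2831853 rad, so 24.46 turn = 24.46 * 6.2831853 = 153.68671 rad. 1 1/min = 0.016666667 Hz, so 331.7 1/min = 331.7 * 0.016666667 = 5.5283333 Hz. Combine: 153.68671 rad * 5.5283333 Hz = 849.63138 rad/s. 1 deg/s = 0.017453293 rad/s, so 849.63138 rad/s = 849.63138 / 0.017453293 = 48680.292 deg/s ≈ 4.868e+04 deg/s (4 s.f.).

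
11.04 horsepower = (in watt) 1 horsepower = 745.69987 W, so 11.04 horsepower = 11.04 * 745.69987 = 8232.5266 W. 8232.5266 W = 8232.5266 watt ≈ 8233 watt (4 s.f.). Final answer: 8233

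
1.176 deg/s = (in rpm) 0.196. Check: 1 deg/s = 0.017453293 rad/s, so 1.176 deg/s = 1.176 * 0.017453293 = 0.020525072 rad/s. 1 rpm = 0.10471976 rad/s, so 0.020525072 rad/s = 0.020525072 / 0.10471976 = 0.196 rpm.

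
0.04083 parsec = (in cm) 1.26e+17. Check: 1 parsec = 3.0856776e+16 m, so 0.04083 parsec = 0.04083 * 3.0856776e+16 = 1.2598822e+15 m. 1 cm = 0.01 m, so 1.2598822e+15 m = 1.2598822e+15 / 0.01 = 1.2598822e+17 cm ≈ 1.26e+17 cm (4 s.f.).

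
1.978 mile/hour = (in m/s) 0.8842. Check: 1 mile/hour = 0.44704 m/s, so 1.978 mile/hour = 1.978 * 0.44704 = 0.88424512 m/s. Result: 0.88424512 m/s ≈ 0.8842 m/s (4 s.f.).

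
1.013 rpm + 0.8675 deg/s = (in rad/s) 1 rpm = 0.10471976 rad/s, so 1.013 rpm = 1.013 * 0.10471976 = 0.10608111 rad/s. 1 deg/s = 0.017453293 rad/s, so 0.8675 deg/s = 0.8675 * 0.017453293 = 0.015140731 rad/s. Sum: 0.10608111 + 0.015140731 = 0.12122184 rad/s. Result: 0.12122184 rad/s ≈ 0.1212 rad/s (4 s.f.). Final answer: 0.1212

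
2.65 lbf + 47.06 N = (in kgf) 6.001. Check: 1 lbf = 4.4482216 N, so 2.65 lbf = 2.65 * 4.4482216 = 11.787787 N. 47.06 N is already in N. Sum: 11.787787 + 47.06 = 58.847787 N. 1 kgf = 9.80665 N, so 58.847787 N = 58.847787 / 9.80665 = 6.0008043 kgf ≈ 6.001 kgf (4 s.f.).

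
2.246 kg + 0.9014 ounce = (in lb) 5.008. Check: 2.246 kg is already in kg. 1 ounce = 0.028349523 kg, so 0.9014 ounce = 0.9014 * 0.028349523 = 0.02555426 kg. Sum: 2.246 + 0.02555426 = 2.2715543 kg. 1 lb = 0.45359237 kg, so 2.2715543 kg = 2.2715543 / 0.45359237 = 5.0079199 lb ≈ 5.008 lb (4 s.f.).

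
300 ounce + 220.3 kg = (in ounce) 8071. Check: 1 ounce = 0.028349523 kg, so 300 ounce = 300 * 0.028349523 = 8.5048569 kg. 220.3 kg is already in kg. Sum: 8.5048569 + 220.3 = 228.80486 kg. 1 ounce = 0.028349523 kg, so 228.80486 kg = 228.80486 / 0.028349523 = 8070.8538 ounce ≈ 8071 ounce (4 s.f.).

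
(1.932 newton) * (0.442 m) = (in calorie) 1.932 newton = 1.932 N. 0.442 m is already in m. Combine: 1.932 N * 0.442 m = 0.853944 J. 1 calorie = 4.184 J, so 0.853944 J = 0.853944 / 4.184 = 0.20409751 calorie ≈ 0.2041 calorie (4 s.f.). Final answer: 0.2041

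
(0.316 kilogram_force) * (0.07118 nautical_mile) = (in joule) 1 kilogram_force = 9.80665 N, so 0.316 kilogram_force = 0.316 * 9.80665 = 3.0989014 N. 1 nautical_mile = 1852 m, so 0.07118 nautical_mile = 0.07118 * 1852 = 131.82536 m. Combine: 3.0989014 N * 131.82536 m = 408.51379 J. 408.51379 J = 408.51379 joule ≈ 408.5 joule (4 s.f.). Final answer: 408.5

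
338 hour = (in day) 1 hour = 3600 s, so 338 hour = 338 * 3600 = 1216800 s. 1 day = 86400 s, so 1216800 s = 1216800 / 86400 = 14.083333 day ≈ 14.08 day (4 s.f.). Final answer: 14.08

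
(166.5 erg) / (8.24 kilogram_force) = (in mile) 1.28e-10. Check: 1 erg = 1e-07 J, so 166.5 erg = 166.5 * 1e-07 = 1.665e-05 J. 1 kilogram_force = 9.80665 N, so 8.24 kilogram_force = 8.24 * 9.80665 = 80.806796 N. Combine: 1.665e-05 J / 80.806796 N = 2.0604703e-07 m. 1 mile = 1609.344 m, so 2.0604703e-07 m = 2.0604703e-07 / 1609.344 = 1.2803169e-10 mile ≈ 1.28e-10 mile (4 s.f.).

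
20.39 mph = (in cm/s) 1 mph = 0.44704 m/s, so 20.39 mph = 20.39 * 0.44704 = 9.1151456 m/s. 1 cm/s = 0.01 m/s, so 9.1151456 m/s = 9.1151456 / 0.01 = 911.51456 cm/s ≈ 911.5 cm/s (4 s.f.). Final answer: 911.5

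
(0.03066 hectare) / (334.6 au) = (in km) 6.125e-15. Check: 1 hectare = 10000 m^2, so 0.03066 hectare = 0.03066 * 10000 = 306.6 m^2. 1 au = 1.4959787e+11 m, so 334.6 au = 334.6 * 1.4959787e+11 = 5.0055448e+13 m. Combine: 306.6 m^2 / 5.0055448e+13 m = 6.1252074e-12 m. 1 km = 1000 m, so 6.1252074e-12 m = 6.1252074e-12 / 1000 = 6.1252074e-15 km ≈ 6.125e-15 km (4 s.f.).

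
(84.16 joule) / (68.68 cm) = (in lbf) 27.55. Check: 84.16 joule = 84.16 J. 1 cm = 0.01 m, so 68.68 cm = 68.68 * 0.01 = 0.6868 m. Combine: 84.16 J / 0.6868 m = 122.53931 N. 1 lbf = 4.4482216 N, so 122.53931 N = 122.53931 / 4.4482216 = 27.547933 lbf ≈ 27.55 lbf (4 s.f.).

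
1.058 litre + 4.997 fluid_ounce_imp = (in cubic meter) 0.0012. Check: 1 litre = 0.001 m^3, so 1.058 litre = 1.058 * 0.001 = 0.001058 m^3. 1 fluid_ounce_imp = 2.8413063e-05 m^3, so 4.997 fluid_ounce_imp = 4.997 * 2.8413063e-05 = 0.00014198007 m^3. Sum: 0.001058 + 0.00014198007 = 0.0011999801 m^3. 0.0011999801 m^3 = 0.0011999801 cubic meter ≈ 0.0012 cubic meter (4 s.f.).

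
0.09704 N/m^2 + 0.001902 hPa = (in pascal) 0.2872. Check: 0.09704 N/m^2 = 0.09704 Pa. 1 hPa = 100 Pa, so 0.001902 hPa = 0.001902 * 100 = 0.1902 Pa. Sum: 0.09704 + 0.1902 = 0.28724 Pa. 0.28724 Pa = 0.28724 pascal ≈ 0.2872 pascal (4 s.f.).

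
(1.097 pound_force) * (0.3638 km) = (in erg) 1 pound_force = 4.4482216 N, so 1.097 pound_force = 1.097 * 4.4482216 = 4.8796991 N. 1 km = 1000 m, so 0.3638 km = 0.3638 * 1000 = 363.8 m. Combine: 4.8796991 N * 363.8 m = 1775.2345 J. 1 erg = 1e-07 J, so 1775.2345 J = 1775.2345 / 1e-07 = 1.7752345e+10 erg ≈ 1.775e+10 erg (4 s.f.). Final answer: 1.775e+10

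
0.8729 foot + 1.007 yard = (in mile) 0.0007375. Check: 1 foot = 0.3048 m, so 0.8729 foot = 0.8729 * 0.3048 = 0.26605992 m. 1 yard = 0.9144 m, so 1.007 yard = 1.007 * 0.9144 = 0.9208008 m. Sum: 0.26605992 + 0.9208008 = 1.1868607 m. 1 mile = 1609.344 m, so 1.1868607 m = 1.1868607 / 1609.344 = 0.00073748106 mile ≈ 0.0007375 mile (4 s.f.).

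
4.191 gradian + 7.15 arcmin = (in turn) 0.01081. Check: 1 gradian = 0.015707963 rad, so 4.191 gradian = 4.191 * 0.015707963 = 0.065832074 rad. 1 arcmin = 0.00029088821 rad, so 7.15 arcmin = 7.15 * 0.00029088821 = 0.0020798507 rad. Sum: 0.065832074 + 0.0020798507 = 0.067911925 rad. 1 turn = 6.2831853 rad, so 0.067911925 rad = 0.067911925 / 6.2831853 = 0.010808519 turn ≈ 0.01081 turn (4 s.f.).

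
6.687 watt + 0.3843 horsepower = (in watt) 293.3. Check: 6.687 watt = 6.687 W. 1 horsepower = 745.69987 W, so 0.3843 horsepower = 0.3843 * 745.69987 = 286.57246 W. Sum: 6.687 + 286.57246 = 293.25946 W. 293.25946 W = 293.25946 watt ≈ 293.3 watt (4 s.f.).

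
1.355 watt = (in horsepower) 1.355 watt = 1.355 W. 1 horsepower = 745.69987 W, so 1.355 W = 1.355 / 745.69987 = 0.0018170849 horsepower ≈ 0.001817 horsepower (4 s.f.). Final answer: 0.001817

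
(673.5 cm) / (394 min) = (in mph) 1 cm = 0.01 m, so 673.5 cm = 673.5 * 0.01 = 6.735 m. 1 min = 60 s, so 394 min = 394 * 60 = 23640 s. Combine: 6.735 m / 23640 s = 0.00028489848 m/s. 1 mph = 0.44704 m/s, so 0.00028489848 m/s = 0.00028489848 / 0.44704 = 0.00063729974 mph ≈ 0.0006373 mph (4 s.f.). Final answer: 0.0006373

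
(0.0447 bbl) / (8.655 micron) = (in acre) 0.2029. Check: 1 bbl = 0.15898729 m^3, so 0.0447 bbl = 0.0447 * 0.15898729 = 0.0071067321 m^3. 1 micron = 1e-06 m, so 8.655 micron = 8.655 * 1e-06 = 8.655e-06 m. Combine: 0.0071067321 m^3 / 8.655e-06 m = 821.11289 m^2. 1 acre = 4046.8564 m^2, so 821.11289 m^2 = 821.11289 / 4046.8564 = 0.20290141 acre ≈ 0.2029 acre (4 s.f.).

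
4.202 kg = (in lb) 1 lb = 0.45359237 kg, so 4.202 kg = 4.202 / 0.45359237 = 9.2638243 lb ≈ 9.264 lb (4 s.f.). Final answer: 9.264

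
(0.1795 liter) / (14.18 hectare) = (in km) 1.266e-12. Check: 1 liter = 0.001 m^3, so 0.1795 liter = 0.1795 * 0.001 = 0.0001795 m^3. 1 hectare = 10000 m^2, so 14.18 hectare = 14.18 * 10000 = 141800 m^2. Combine: 0.0001795 m^3 / 141800 m^2 = 1.2658674e-09 m. 1 km = 1000 m, so 1.2658674e-09 m = 1.2658674e-09 / 1000 = 1.2658674e-12 km ≈ 1.266e-12 km (4 s.f.).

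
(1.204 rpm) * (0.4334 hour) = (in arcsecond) 1 rpm = 0.10471976 rad/s, so 1.204 rpm = 1.204 * 0.10471976 = 0.12608259 rad/s. 1 hour = 3600 s, so 0.4334 hour = 0.4334 * 3600 = 1560.24 s. Combine: 0.12608259 rad/s * 1560.24 s = 196.71909 rad. 1 arcsecond = 4.8481368e-06 rad, so 196.71909 rad = 196.71909 / 4.8481368e-06 = 40576226 arcsecond ≈ 4.058e+07 arcsecond (4 s.f.). Final answer: 4.058e+07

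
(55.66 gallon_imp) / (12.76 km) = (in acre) 4.9e-09. Check: 1 gallon_imp = 0.00454609 m^3, so 55.66 gallon_imp = 55.66 * 0.00454609 = 0.25303537 m^3. 1 km = 1000 m, so 12.76 km = 12.76 * 1000 = 12760 m. Combine: 0.25303537 m^3 / 12760 m = 1.9830358e-05 m^2. 1 acre = 4046.8564 m^2, so 1.9830358e-05 m^2 = 1.9830358e-05 / 4046.8564 = 4.9001882e-09 acre ≈ 4.9e-09 acre (4 s.f.).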